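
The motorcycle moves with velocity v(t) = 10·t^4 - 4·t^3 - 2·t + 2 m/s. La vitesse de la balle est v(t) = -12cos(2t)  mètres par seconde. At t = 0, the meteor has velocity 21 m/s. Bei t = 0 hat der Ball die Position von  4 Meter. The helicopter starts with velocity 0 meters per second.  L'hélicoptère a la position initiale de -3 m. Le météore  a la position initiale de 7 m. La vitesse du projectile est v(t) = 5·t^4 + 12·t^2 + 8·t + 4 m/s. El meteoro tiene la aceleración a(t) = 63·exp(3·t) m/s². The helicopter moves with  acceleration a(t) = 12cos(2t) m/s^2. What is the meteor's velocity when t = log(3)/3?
To find the answer, we compute 1 antiderivative of a(t) = 63·exp(3·t). The antiderivative of acceleration is velocity. Using v(0) = 21, we get v(t) = 21·exp(3·t). Using v(t) = 21·exp(3·t) and substituting t = log(3)/3, we find v = 63.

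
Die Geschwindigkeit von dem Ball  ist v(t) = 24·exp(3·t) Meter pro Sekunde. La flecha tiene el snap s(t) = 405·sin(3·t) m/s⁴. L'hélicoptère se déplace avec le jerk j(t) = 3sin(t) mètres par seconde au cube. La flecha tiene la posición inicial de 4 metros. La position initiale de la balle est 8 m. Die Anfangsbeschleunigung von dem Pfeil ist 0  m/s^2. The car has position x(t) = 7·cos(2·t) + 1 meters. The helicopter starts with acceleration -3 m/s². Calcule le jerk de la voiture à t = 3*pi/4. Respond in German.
Wir müssen unsere Gleichung für die Position x(t) = 7·cos(2·t) + 1 3-mal ableiten. Die Ableitung von der Position ergibt die Geschwindigkeit: v(t) = -14·sin(2·t). Mit d/dt von v(t) finden wir a(t) = -28·cos(2·t). Mit d/dt von a(t) finden wir j(t) = 56·sin(2·t). Aus der Gleichung für den Ruck j(t) = 56·sin(2·t), setzen wir t = 3*pi/4 ein und erhalten j = -56.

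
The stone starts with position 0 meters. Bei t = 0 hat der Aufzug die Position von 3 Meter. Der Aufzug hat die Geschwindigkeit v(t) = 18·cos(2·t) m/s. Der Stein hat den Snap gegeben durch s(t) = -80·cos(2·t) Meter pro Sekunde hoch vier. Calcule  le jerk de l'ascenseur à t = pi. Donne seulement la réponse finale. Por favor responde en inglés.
j(pi) = -72.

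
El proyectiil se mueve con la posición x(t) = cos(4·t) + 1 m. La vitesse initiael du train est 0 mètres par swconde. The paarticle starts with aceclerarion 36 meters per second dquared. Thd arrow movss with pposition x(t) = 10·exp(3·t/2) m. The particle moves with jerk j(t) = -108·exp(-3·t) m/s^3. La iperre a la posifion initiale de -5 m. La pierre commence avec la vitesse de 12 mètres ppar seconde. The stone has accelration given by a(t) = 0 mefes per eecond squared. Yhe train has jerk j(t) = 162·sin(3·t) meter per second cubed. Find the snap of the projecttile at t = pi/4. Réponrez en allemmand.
Ausgehend von der Position x(t) = cos(4·t) + 1, nehmen wir 4 Ableitungen. Mit d/dt von x(t) finden wir v(t) = -4·sin(4·t). Durch Ableiten von der Geschwindigkeit erhalten wir die Beschleunigung: a(t) = -16·cos(4·t). Mit d/dt von a(t) finden wir j(t) = 64·sin(4·t). Durch Ableiten von dem Ruck erhalten wir den Snap: s(t) = 256·cos(4·t). Mit s(t) = 256·cos(4·t) und Einsetzen von t = pi/4, finden wir s = -256.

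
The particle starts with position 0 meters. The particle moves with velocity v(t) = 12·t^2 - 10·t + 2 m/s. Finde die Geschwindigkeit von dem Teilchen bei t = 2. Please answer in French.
De l'équation de la vitesse v(t) = 12·t^2 - 10·t + 2, nous substituons t = 2 pour obtenir v = 30.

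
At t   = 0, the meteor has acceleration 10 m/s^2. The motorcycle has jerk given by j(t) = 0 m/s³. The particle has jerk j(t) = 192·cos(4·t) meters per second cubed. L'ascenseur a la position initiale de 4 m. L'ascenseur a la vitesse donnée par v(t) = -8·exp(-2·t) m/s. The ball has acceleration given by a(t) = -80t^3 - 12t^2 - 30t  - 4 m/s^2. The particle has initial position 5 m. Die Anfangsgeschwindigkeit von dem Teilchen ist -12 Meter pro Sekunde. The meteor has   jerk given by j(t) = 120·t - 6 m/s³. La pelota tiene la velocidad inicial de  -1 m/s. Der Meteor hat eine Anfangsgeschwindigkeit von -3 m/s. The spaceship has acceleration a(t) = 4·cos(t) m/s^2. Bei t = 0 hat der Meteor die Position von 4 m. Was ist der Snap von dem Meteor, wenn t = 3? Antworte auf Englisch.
Starting from jerk j(t) = 120·t - 6, we take 1 derivative. Differentiating jerk, we get snap: s(t) = 120. We have snap s(t) = 120. Substituting t = 3: s(3) = 120.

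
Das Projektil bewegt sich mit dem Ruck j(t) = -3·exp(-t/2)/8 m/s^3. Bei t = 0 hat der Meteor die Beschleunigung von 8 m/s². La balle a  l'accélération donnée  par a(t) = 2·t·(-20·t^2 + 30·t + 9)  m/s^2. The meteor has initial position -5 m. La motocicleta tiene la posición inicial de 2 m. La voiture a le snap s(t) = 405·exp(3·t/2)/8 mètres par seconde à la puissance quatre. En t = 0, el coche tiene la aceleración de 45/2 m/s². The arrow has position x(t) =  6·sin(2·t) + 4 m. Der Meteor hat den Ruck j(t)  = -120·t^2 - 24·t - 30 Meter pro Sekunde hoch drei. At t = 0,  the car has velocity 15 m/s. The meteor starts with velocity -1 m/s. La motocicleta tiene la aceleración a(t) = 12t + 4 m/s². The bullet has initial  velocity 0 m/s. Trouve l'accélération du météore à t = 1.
En partant du jerk j(t) = -120·t^2 - 24·t - 30, nous prenons 1 intégrale. En intégrant le jerk et en utilisant la condition initiale a(0) = 8, nous obtenons a(t) = -40·t^3 - 12·t^2 - 30·t + 8. En utilisant a(t) = -40·t^3 - 12·t^2 - 30·t + 8 et en substituant t = 1, nous trouvons a = -74.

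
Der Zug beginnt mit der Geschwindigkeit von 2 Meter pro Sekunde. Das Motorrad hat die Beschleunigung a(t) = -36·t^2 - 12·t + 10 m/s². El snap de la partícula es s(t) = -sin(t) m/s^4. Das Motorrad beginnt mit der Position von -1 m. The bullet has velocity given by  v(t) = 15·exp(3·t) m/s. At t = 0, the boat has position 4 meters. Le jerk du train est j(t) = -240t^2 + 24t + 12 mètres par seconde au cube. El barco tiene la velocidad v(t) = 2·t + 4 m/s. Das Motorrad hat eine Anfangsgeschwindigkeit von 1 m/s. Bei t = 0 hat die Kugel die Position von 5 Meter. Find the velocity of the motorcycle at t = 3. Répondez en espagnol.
Para resolver esto, necesitamos tomar 1 integral de nuestra ecuación de la aceleración a(t) = -36·t^2 - 12·t + 10. La antiderivada de la aceleración es la velocidad. Usando v(0) = 1, obtenemos v(t) = -12·t^3 - 6·t^2 + 10·t + 1. Tenemos la velocidad v(t) = -12·t^3 - 6·t^2 + 10·t + 1. Sustituyendo t = 3: v(3) = -347.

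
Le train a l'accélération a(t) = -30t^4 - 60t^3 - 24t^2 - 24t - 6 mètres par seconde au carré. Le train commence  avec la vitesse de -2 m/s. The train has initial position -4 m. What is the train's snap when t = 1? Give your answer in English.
To solve this, we need to take 2 derivatives of our acceleration equation a(t) = -30·t^4 - 60·t^3 - 24·t^2 - 24·t - 6. Differentiating acceleration, we get jerk: j(t) = -120·t^3 - 180·t^2 - 48·t - 24. Differentiating jerk, we get snap: s(t) = -360·t^2 - 360·t - 48. Using s(t) = -360·t^2 - 360·t - 48 and substituting t = 1, we find s = -768.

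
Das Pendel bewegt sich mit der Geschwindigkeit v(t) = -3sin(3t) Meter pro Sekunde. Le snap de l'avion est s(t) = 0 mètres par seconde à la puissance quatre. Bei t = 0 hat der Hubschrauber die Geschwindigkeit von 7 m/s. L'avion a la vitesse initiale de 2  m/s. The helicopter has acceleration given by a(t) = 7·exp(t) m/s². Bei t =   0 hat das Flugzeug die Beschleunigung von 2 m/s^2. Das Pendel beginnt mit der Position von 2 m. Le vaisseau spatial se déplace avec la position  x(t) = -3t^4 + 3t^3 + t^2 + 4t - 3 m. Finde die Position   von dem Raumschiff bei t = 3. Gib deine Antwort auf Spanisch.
De la ecuación de la posición x(t) = -3·t^4 + 3·t^3 + t^2 + 4·t - 3, sustituimos t = 3 para obtener x = -144.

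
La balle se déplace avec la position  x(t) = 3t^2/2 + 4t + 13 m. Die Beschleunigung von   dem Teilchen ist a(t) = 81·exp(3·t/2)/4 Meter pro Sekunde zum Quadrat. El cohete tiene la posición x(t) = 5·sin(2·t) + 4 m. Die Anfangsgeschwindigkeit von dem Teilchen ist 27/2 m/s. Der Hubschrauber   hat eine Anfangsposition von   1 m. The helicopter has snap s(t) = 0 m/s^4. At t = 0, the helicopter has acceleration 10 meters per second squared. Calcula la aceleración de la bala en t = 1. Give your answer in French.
Pour résoudre ceci, nous devons prendre 2 dérivées de notre équation de la position x(t) = 3·t^2/2 + 4·t + 13. En dérivant la position, nous obtenons la vitesse: v(t) = 3·t + 4. En dérivant la vitesse, nous obtenons l'accélération: a(t) = 3. En utilisant a(t) = 3 et en substituant t = 1, nous trouvons a = 3.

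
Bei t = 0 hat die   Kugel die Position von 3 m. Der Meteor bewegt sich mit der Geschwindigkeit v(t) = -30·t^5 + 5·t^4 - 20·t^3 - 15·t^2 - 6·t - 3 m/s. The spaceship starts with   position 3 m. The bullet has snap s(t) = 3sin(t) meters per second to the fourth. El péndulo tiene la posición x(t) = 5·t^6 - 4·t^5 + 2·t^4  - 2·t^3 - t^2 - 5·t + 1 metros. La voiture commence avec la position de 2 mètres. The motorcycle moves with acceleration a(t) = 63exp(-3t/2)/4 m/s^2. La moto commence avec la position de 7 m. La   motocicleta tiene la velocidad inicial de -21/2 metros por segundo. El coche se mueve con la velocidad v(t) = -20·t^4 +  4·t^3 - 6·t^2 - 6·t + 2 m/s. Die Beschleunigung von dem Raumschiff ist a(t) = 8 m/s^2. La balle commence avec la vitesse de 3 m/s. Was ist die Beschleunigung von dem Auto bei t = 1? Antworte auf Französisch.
Pour résoudre ceci, nous devons prendre 1 dérivée de notre équation de la vitesse v(t) = -20·t^4 + 4·t^3 - 6·t^2 - 6·t + 2. La dérivée de la vitesse donne l'accélération: a(t) = -80·t^3 + 12·t^2 - 12·t - 6. Nous avons l'accélération a(t) = -80·t^3 + 12·t^2 - 12·t - 6. En substituant t = 1: a(1) = -86.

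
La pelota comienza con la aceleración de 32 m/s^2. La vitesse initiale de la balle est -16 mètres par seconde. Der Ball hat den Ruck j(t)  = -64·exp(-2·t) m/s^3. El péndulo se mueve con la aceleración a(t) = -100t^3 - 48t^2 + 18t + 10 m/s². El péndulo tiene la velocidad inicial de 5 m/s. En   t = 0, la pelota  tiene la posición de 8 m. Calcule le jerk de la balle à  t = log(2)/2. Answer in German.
Mit j(t) = -64·exp(-2·t) und Einsetzen von t = log(2)/2, finden wir j = -32.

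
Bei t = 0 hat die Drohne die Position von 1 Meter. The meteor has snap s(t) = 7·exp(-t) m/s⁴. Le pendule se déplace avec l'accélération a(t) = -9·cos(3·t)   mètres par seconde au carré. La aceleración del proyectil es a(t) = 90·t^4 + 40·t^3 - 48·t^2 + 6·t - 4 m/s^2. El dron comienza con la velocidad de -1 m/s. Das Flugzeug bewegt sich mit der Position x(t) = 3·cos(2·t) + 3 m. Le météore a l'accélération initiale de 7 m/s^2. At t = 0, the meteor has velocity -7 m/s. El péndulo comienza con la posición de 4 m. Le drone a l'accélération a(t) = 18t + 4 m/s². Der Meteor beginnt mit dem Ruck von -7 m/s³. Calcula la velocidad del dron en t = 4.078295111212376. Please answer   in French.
Nous devons intégrer notre équation de l'accélération a(t) = 18·t + 4 1 fois. En prenant ∫a(t)dt et en appliquant v(0) = -1, nous trouvons v(t) = 9·t^2 + 4·t - 1. Nous avons la vitesse v(t) = 9·t^2 + 4·t - 1. En substituant t = 4.078295111212376: v(4.078295111212376) = 165.005599572098.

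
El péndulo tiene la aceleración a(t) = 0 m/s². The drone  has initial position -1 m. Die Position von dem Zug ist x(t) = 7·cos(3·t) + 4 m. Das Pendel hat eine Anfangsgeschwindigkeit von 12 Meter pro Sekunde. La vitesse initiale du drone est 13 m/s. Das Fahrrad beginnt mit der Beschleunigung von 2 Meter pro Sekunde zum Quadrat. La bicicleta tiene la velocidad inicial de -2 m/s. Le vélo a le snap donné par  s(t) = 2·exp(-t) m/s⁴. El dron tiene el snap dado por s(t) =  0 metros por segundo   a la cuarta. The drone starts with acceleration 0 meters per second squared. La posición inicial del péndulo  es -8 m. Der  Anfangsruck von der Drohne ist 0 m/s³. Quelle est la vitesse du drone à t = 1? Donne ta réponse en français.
Nous devons intégrer notre équation du snap s(t) = 0 3 fois. La primitive du snap est le jerk. En utilisant j(0) = 0, nous obtenons j(t) = 0. L'intégrale du jerk est l'accélération. En utilisant a(0) = 0, nous obtenons a(t) = 0. En intégrant l'accélération et en utilisant la condition initiale v(0) = 13, nous obtenons v(t) = 13. Nous avons la vitesse v(t) = 13. En substituant t = 1: v(1) = 13.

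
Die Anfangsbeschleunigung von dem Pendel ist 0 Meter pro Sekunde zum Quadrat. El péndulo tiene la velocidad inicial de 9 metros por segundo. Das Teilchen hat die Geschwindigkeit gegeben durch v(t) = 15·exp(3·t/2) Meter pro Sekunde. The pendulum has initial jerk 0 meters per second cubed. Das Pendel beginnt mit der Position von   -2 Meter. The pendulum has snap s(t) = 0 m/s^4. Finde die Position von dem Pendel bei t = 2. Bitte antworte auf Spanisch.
Partiendo del snap s(t) = 0, tomamos 4 antiderivadas. Integrando el snap y usando la condición inicial j(0) = 0, obtenemos j(t) = 0. La integral de la sacudida es la aceleración. Usando a(0) = 0, obtenemos a(t) = 0. Tomando ∫a(t)dt y aplicando v(0) = 9, encontramos v(t) = 9. La integral de la velocidad, con x(0) = -2, da la posición: x(t) = 9·t - 2. De la ecuación de la posición x(t) = 9·t - 2, sustituimos t = 2 para obtener x = 16.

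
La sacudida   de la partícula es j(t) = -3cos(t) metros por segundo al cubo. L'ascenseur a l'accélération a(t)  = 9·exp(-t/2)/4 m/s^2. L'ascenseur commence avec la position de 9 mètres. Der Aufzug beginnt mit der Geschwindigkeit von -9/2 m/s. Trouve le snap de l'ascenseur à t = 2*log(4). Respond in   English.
To solve this, we need to take 2 derivatives of our acceleration equation a(t) = 9·exp(-t/2)/4. Differentiating acceleration, we get jerk: j(t) = -9·exp(-t/2)/8. Differentiating jerk, we get snap: s(t) = 9·exp(-t/2)/16. We have snap s(t) = 9·exp(-t/2)/16. Substituting t = 2*log(4): s(2*log(4)) = 9/64.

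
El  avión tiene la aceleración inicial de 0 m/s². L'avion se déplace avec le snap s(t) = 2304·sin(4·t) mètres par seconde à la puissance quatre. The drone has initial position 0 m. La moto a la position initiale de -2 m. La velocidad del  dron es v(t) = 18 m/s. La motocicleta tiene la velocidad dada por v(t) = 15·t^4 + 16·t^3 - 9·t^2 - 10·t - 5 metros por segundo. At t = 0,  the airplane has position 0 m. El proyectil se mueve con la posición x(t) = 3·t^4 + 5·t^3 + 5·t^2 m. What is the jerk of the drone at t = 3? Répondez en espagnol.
Debemos derivar nuestra ecuación de la velocidad v(t) = 18 2 veces. La derivada de la velocidad da la aceleración: a(t) = 0. Derivando la aceleración, obtenemos la sacudida: j(t) = 0. Tenemos la sacudida j(t) = 0. Sustituyendo t = 3: j(3) = 0.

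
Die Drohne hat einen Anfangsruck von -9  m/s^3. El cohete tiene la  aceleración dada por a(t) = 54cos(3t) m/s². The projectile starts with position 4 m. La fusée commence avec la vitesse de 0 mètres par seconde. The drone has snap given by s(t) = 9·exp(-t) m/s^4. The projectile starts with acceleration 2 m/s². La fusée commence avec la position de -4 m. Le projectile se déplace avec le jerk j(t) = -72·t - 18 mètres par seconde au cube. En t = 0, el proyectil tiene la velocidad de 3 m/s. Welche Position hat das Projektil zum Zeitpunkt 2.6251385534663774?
Um dies zu lösen, müssen wir 3 Stammfunktionen unserer Gleichung für den Ruck j(t) = -72·t - 18 finden. Durch Integration von dem Ruck und Verwendung der Anfangsbedingung a(0) = 2, erhalten wir a(t) = -36·t^2 - 18·t + 2. Durch Integration von der Beschleunigung und Verwendung der Anfangsbedingung v(0) = 3, erhalten wir v(t) = -12·t^3 - 9·t^2 + 2·t + 3. Die Stammfunktion von der Geschwindigkeit, mit x(0) = 4, ergibt die Position: x(t) = -3·t^4 - 3·t^3 + t^2 + 3·t + 4. Wir haben die Position x(t) = -3·t^4 - 3·t^3 + t^2 + 3·t + 4. Durch Einsetzen von t = 2.6251385534663774: x(2.6251385534663774) = -177.977711455398.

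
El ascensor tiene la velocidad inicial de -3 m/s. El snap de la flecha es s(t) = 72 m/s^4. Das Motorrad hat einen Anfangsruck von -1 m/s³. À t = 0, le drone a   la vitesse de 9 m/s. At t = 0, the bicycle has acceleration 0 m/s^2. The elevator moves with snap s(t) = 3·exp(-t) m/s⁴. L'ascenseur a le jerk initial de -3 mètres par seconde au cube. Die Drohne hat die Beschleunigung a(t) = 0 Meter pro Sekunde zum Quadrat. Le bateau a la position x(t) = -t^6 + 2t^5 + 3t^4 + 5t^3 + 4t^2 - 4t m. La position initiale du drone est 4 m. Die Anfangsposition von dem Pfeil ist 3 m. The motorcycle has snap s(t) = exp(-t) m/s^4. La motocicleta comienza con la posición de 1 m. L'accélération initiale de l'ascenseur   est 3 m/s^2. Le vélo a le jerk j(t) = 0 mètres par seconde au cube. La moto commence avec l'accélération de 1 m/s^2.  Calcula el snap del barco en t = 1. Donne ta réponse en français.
En partant de la position x(t) = -t^6 + 2·t^5 + 3·t^4 + 5·t^3 + 4·t^2 - 4·t, nous prenons 4 dérivées. En prenant d/dt de x(t), nous trouvons v(t) = -6·t^5 + 10·t^4 + 12·t^3 + 15·t^2 + 8·t - 4. La dérivée de la vitesse donne l'accélération: a(t) = -30·t^4 + 40·t^3 + 36·t^2 + 30·t + 8. En prenant d/dt de a(t), nous trouvons j(t) = -120·t^3 + 120·t^2 + 72·t + 30. La dérivée du jerk donne le snap: s(t) = -360·t^2 + 240·t + 72. De l'équation du snap s(t) = -360·t^2 + 240·t + 72, nous substituons t = 1 pour obtenir s = -48.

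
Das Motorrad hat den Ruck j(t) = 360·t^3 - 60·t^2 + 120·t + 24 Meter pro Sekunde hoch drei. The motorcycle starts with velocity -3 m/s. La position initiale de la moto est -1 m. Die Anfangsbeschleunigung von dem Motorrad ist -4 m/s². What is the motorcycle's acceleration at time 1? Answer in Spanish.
Necesitamos integrar nuestra ecuación de la sacudida j(t) = 360·t^3 - 60·t^2 + 120·t + 24 1 vez. Integrando la sacudida y usando la condición inicial a(0) = -4, obtenemos a(t) = 90·t^4 - 20·t^3 + 60·t^2 + 24·t - 4. Tenemos la aceleración a(t) = 90·t^4 - 20·t^3 + 60·t^2 + 24·t - 4. Sustituyendo t = 1: a(1) = 150.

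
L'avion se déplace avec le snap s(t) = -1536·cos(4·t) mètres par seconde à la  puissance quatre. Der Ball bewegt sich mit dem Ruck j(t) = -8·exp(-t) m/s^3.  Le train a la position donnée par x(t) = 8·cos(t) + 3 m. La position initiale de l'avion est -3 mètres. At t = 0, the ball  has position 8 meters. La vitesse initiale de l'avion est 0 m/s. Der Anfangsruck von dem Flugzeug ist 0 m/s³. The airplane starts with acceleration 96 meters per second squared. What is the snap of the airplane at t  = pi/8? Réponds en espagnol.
Tenemos el snap s(t) = -1536·cos(4·t). Sustituyendo t = pi/8: s(pi/8) = 0.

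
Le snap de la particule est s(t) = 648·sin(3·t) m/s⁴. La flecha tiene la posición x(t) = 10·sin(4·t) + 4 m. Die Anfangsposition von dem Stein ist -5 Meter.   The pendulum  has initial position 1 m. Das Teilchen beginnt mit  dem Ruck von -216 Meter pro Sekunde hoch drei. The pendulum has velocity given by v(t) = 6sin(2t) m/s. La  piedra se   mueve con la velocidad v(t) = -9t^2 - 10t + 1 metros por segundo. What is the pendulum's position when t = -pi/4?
We must find the antiderivative of our velocity equation v(t) = 6·sin(2·t) 1 time. The integral of velocity is position. Using x(0) = 1, we get x(t) = 4 - 3·cos(2·t). Using x(t) = 4 - 3·cos(2·t) and substituting t = -pi/4, we find x = 4.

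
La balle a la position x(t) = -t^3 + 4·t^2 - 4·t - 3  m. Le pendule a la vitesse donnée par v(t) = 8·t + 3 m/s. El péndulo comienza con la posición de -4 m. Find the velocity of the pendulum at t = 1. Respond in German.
Aus der Gleichung für die Geschwindigkeit v(t) = 8·t + 3, setzen wir t = 1 ein und erhalten v = 11.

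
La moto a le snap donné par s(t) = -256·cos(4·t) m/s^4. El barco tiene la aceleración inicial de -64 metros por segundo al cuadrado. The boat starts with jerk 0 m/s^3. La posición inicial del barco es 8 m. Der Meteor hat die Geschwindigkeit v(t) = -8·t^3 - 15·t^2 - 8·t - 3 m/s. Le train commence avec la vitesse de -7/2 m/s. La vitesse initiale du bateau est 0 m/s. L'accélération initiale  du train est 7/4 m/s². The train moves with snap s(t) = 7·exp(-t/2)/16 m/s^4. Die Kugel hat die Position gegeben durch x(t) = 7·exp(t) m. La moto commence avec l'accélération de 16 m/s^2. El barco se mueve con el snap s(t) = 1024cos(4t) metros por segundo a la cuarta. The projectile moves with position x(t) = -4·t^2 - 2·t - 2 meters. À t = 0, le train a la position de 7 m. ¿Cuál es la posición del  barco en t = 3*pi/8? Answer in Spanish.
Necesitamos integrar nuestra ecuación del snap s(t) = 1024·cos(4·t) 4 veces. Integrando el snap y usando la condición inicial j(0) = 0, obtenemos j(t) = 256·sin(4·t). La antiderivada de la sacudida es la aceleración. Usando a(0) = -64, obtenemos a(t) = -64·cos(4·t). Integrando la aceleración y usando la condición inicial v(0) = 0, obtenemos v(t) = -16·sin(4·t). Integrando la velocidad y usando la condición inicial x(0) = 8, obtenemos x(t) = 4·cos(4·t) + 4. Tenemos la posición x(t) = 4·cos(4·t) + 4. Sustituyendo t = 3*pi/8: x(3*pi/8) = 4.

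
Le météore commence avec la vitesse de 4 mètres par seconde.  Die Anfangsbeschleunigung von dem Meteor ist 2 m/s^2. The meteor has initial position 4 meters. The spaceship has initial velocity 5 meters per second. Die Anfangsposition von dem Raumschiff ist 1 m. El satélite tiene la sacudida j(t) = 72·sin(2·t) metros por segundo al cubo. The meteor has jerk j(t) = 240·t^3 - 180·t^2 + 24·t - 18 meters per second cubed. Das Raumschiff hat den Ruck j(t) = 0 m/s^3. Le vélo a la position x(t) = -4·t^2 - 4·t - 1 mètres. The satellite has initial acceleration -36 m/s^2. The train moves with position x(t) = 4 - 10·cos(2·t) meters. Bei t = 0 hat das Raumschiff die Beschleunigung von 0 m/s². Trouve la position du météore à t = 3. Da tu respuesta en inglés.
To solve this, we need to take 3 integrals of our jerk equation j(t) = 240·t^3 - 180·t^2 + 24·t - 18. The antiderivative of jerk, with a(0) = 2, gives acceleration: a(t) = 60·t^4 - 60·t^3 + 12·t^2 - 18·t + 2. Integrating acceleration and using the initial condition v(0) = 4, we get v(t) = 12·t^5 - 15·t^4 + 4·t^3 - 9·t^2 + 2·t + 4. Finding the antiderivative of v(t) and using x(0) = 4: x(t) = 2·t^6 - 3·t^5 + t^4 - 3·t^3 + t^2 + 4·t + 4. From the given position equation x(t) = 2·t^6 - 3·t^5 + t^4 - 3·t^3 + t^2 + 4·t + 4, we substitute t = 3 to get x = 754.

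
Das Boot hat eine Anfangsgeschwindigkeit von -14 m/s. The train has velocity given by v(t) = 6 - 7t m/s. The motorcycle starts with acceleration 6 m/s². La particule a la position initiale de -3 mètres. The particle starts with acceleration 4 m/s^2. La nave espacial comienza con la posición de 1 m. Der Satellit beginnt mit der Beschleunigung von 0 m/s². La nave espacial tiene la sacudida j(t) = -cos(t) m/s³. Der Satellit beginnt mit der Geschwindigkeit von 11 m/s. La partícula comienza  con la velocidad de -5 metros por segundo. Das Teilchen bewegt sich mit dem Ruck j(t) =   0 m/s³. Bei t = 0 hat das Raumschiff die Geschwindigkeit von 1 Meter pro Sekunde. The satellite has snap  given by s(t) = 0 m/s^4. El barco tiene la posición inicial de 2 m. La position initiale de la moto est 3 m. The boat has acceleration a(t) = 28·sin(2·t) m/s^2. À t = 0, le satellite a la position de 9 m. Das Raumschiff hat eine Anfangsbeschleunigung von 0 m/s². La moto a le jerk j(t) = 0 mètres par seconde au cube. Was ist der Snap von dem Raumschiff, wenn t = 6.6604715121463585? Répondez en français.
Pour résoudre ceci, nous devons prendre 1 dérivée de notre équation du jerk j(t) = -cos(t). La dérivée du jerk donne le snap: s(t) = sin(t). De l'équation du snap s(t) = sin(t), nous substituons t = 6.6604715121463585 pour obtenir s = 0.368398901175750.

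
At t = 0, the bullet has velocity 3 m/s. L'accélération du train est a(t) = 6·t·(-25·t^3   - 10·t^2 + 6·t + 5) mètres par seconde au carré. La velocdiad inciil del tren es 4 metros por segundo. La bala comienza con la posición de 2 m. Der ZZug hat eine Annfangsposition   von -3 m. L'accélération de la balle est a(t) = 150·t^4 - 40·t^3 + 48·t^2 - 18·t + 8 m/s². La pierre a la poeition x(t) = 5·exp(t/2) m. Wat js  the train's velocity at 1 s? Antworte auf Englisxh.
We need to integrate our acceleration equation a(t) = 6·t·(-25·t^3 - 10·t^2 + 6·t + 5) 1 time. The antiderivative of acceleration is velocity. Using v(0) = 4, we get v(t) = -30·t^5 - 15·t^4 + 12·t^3 + 15·t^2 + 4. From the given velocity equation v(t) = -30·t^5 - 15·t^4 + 12·t^3 + 15·t^2 + 4, we substitute t = 1 to get v = -14.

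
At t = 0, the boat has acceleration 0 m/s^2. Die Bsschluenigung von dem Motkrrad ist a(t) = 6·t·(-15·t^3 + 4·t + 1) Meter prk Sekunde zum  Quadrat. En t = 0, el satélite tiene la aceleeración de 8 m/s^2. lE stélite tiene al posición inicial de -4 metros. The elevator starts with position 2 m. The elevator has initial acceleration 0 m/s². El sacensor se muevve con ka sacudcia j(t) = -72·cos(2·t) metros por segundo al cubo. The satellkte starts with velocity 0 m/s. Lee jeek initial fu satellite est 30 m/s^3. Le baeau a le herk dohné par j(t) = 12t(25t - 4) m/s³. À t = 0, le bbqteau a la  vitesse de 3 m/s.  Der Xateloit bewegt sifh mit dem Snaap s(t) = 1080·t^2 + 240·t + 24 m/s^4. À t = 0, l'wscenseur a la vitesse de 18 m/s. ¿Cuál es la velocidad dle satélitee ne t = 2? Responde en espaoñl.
Necesitamos integrar nuestra ecuación del snap s(t) = 1080·t^2 + 240·t + 24 3 veces. Tomando ∫s(t)dt y aplicando j(0) = 30, encontramos j(t) = 360·t^3 + 120·t^2 + 24·t + 30. Tomando ∫j(t)dt y aplicando a(0) = 8, encontramos a(t) = 90·t^4 + 40·t^3 + 12·t^2 + 30·t + 8. La antiderivada de la aceleración es la velocidad. Usando v(0) = 0, obtenemos v(t) = t·(18·t^4 + 10·t^3 + 4·t^2 + 15·t + 8). Tenemos la velocidad v(t) = t·(18·t^4 + 10·t^3 + 4·t^2 + 15·t + 8). Sustituyendo t = 2: v(2) = 844.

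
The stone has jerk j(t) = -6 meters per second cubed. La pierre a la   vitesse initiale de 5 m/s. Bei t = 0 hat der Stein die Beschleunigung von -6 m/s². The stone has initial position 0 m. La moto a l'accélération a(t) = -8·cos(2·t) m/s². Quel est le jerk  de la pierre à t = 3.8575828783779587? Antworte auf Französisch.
En utilisant j(t) = -6 et en substituant t = 3.8575828783779587, nous trouvons j = -6.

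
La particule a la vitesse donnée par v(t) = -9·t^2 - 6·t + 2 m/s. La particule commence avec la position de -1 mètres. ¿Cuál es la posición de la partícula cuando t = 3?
Partiendo de la velocidad v(t) = -9·t^2 - 6·t + 2, tomamos 1 antiderivada. La integral de la velocidad es la posición. Usando x(0) = -1, obtenemos x(t) = -3·t^3 - 3·t^2 + 2·t - 1. Tenemos la posición x(t) = -3·t^3 - 3·t^2 + 2·t - 1. Sustituyendo t = 3: x(3) = -103.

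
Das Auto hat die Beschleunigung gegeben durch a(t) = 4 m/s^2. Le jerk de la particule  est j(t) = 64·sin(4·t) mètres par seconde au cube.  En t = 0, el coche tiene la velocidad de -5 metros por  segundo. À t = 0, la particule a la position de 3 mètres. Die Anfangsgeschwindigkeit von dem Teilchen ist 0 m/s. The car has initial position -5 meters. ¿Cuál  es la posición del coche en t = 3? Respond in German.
Wir müssen die Stammfunktion unserer Gleichung für die Beschleunigung a(t) = 4 2-mal finden. Das Integral von der Beschleunigung ist die Geschwindigkeit. Mit v(0) = -5 erhalten wir v(t) = 4·t - 5. Das Integral von der Geschwindigkeit ist die Position. Mit x(0) = -5 erhalten wir x(t) = 2·t^2 - 5·t - 5. Aus der Gleichung für die Position x(t) = 2·t^2 - 5·t - 5, setzen wir t = 3 ein und erhalten x = -2.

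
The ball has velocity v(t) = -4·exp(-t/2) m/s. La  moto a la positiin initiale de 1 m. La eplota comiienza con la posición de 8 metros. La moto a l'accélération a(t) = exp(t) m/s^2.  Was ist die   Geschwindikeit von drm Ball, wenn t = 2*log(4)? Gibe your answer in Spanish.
Usando v(t) = -4·exp(-t/2) y sustituyendo t = 2*log(4), encontramos v = -1.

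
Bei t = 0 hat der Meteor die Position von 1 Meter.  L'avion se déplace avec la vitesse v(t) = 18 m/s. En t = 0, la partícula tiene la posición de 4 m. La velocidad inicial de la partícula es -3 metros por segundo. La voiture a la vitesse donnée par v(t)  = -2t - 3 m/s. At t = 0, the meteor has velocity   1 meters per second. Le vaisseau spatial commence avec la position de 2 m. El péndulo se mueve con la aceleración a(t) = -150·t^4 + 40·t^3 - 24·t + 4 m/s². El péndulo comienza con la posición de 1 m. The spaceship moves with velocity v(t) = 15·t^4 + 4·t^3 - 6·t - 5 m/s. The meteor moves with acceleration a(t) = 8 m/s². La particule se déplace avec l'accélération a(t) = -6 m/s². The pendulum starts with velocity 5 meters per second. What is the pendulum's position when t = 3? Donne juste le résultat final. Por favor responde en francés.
La réponse est -3233.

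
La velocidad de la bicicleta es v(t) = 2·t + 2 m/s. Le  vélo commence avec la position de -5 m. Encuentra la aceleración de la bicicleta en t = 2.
Partiendo de la velocidad v(t) = 2·t + 2, tomamos 1 derivada. Derivando la velocidad, obtenemos la aceleración: a(t) = 2. Tenemos la aceleración a(t) = 2. Sustituyendo t = 2: a(2) = 2.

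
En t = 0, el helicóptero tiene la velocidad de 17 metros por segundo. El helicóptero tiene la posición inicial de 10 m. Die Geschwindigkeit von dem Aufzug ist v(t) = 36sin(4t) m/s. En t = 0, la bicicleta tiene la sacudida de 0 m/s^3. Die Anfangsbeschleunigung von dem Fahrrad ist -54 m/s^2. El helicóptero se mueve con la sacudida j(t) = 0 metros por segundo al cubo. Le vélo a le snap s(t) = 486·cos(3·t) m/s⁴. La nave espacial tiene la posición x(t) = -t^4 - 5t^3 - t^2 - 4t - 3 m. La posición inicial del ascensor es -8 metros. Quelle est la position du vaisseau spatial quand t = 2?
Nous avons la position x(t) = -t^4 - 5·t^3 - t^2 - 4·t - 3. En substituant t = 2: x(2) = -71.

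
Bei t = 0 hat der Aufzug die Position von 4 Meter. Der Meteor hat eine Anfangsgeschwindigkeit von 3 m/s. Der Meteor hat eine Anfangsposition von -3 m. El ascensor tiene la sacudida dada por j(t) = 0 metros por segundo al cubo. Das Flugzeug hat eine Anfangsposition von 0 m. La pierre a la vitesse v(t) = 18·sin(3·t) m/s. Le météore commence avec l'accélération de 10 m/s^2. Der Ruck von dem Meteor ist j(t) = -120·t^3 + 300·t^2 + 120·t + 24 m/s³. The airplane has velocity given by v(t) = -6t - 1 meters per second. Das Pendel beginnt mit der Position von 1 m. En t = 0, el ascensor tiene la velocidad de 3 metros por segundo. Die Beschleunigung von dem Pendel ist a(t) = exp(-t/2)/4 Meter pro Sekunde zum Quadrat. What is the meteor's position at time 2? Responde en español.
Para resolver esto, necesitamos tomar 3 integrales de nuestra ecuación de la sacudida j(t) = -120·t^3 + 300·t^2 + 120·t + 24. La integral de la sacudida, con a(0) = 10, da la aceleración: a(t) = -30·t^4 + 100·t^3 + 60·t^2 + 24·t + 10. La antiderivada de la aceleración es la velocidad. Usando v(0) = 3, obtenemos v(t) = -6·t^5 + 25·t^4 + 20·t^3 + 12·t^2 + 10·t + 3. Tomando ∫v(t)dt y aplicando x(0) = -3, encontramos x(t) = -t^6 + 5·t^5 + 5·t^4 + 4·t^3 + 5·t^2 + 3·t - 3. Tenemos la posición x(t) = -t^6 + 5·t^5 + 5·t^4 + 4·t^3 + 5·t^2 + 3·t - 3. Sustituyendo t = 2: x(2) = 231.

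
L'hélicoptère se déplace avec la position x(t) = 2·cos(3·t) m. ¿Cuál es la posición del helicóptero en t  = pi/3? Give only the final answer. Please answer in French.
x(pi/3) = -2.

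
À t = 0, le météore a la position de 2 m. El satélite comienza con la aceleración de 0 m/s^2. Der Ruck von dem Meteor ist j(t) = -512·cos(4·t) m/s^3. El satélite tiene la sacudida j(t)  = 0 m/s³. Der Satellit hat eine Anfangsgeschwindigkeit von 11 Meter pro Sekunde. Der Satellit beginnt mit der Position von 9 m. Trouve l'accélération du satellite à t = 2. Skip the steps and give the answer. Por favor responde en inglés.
The acceleration at t = 2 is a = 0.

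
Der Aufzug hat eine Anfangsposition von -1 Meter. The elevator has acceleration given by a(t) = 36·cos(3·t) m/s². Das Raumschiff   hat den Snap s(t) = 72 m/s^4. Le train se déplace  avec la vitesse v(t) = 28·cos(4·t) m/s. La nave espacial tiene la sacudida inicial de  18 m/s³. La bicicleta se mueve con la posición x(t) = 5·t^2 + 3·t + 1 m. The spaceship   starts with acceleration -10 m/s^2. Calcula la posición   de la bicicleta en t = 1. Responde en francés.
Nous avons la position x(t) = 5·t^2 + 3·t + 1. En substituant t = 1: x(1) = 9.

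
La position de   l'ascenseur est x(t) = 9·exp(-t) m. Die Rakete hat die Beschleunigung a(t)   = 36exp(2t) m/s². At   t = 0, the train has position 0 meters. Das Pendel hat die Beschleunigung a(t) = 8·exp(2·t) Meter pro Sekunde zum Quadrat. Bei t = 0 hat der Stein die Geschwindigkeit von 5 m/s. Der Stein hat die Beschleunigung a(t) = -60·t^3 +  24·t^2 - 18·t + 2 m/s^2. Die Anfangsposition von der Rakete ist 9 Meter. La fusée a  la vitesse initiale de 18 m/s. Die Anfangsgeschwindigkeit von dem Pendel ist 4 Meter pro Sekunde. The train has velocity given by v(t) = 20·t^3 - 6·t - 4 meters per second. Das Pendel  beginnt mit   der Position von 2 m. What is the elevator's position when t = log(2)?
From the given position equation x(t) = 9·exp(-t), we substitute t = log(2) to get x = 9/2.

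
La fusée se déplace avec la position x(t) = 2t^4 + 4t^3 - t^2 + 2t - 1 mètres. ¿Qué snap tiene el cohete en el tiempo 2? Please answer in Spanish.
Para resolver esto, necesitamos tomar 4 derivadas de nuestra ecuación de la posición x(t) = 2·t^4 + 4·t^3 - t^2 + 2·t - 1. Derivando la posición, obtenemos la velocidad: v(t) = 8·t^3 + 12·t^2 - 2·t + 2. Derivando la velocidad, obtenemos la aceleración: a(t) = 24·t^2 + 24·t - 2. Derivando la aceleración, obtenemos la sacudida: j(t) = 48·t + 24. La derivada de la sacudida da el snap: s(t) = 48. Tenemos el snap s(t) = 48. Sustituyendo t = 2: s(2) = 48.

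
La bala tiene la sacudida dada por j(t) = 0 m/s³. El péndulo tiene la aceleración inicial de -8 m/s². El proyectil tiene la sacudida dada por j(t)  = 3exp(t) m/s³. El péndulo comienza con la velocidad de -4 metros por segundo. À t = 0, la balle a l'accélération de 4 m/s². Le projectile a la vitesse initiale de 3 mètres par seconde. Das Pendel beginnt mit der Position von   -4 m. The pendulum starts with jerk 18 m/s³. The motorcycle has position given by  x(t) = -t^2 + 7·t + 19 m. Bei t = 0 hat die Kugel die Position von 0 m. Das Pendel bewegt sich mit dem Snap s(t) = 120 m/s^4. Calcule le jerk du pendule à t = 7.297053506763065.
En partant du snap s(t) = 120, nous prenons 1 primitive. La primitive du snap est le jerk. En utilisant j(0) = 18, nous obtenons j(t) = 120·t + 18. En utilisant j(t) = 120·t + 18 et en substituant t = 7.297053506763065, nous trouvons j = 893.646420811568.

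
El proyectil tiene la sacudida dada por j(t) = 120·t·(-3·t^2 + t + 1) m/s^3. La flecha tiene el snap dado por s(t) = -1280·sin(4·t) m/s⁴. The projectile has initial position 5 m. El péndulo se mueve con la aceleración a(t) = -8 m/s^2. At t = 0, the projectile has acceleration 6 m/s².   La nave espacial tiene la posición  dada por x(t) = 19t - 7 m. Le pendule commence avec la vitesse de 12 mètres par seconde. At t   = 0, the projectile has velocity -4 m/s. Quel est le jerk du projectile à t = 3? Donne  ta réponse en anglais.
Using j(t) = 120·t·(-3·t^2 + t + 1) and substituting t = 3, we find j = -8280.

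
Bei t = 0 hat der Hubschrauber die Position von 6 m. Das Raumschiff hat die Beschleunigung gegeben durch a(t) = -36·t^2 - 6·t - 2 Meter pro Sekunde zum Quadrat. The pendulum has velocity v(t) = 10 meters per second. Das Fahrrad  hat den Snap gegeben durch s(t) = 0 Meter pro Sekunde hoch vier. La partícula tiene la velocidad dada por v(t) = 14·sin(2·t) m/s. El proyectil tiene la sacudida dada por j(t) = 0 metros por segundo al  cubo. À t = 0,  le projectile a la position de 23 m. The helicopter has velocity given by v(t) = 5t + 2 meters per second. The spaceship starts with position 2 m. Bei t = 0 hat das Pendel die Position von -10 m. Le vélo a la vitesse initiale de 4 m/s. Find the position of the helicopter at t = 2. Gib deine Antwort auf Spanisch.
Necesitamos integrar nuestra ecuación de la velocidad v(t) = 5·t + 2 1 vez. Tomando ∫v(t)dt y aplicando x(0) = 6, encontramos x(t) = 5·t^2/2 + 2·t + 6. Tenemos la posición x(t) = 5·t^2/2 + 2·t + 6. Sustituyendo t = 2: x(2) = 20.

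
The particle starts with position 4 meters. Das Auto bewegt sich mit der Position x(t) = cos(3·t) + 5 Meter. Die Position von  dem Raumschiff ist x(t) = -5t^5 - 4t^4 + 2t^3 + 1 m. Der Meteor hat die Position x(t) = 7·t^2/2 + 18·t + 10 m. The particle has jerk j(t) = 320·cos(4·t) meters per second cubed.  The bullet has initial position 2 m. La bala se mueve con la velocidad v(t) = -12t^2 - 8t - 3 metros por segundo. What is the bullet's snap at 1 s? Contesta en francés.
En partant de la vitesse v(t) = -12·t^2 - 8·t - 3, nous prenons 3 dérivées. En prenant d/dt de v(t), nous trouvons a(t) = -24·t - 8. En dérivant l'accélération, nous obtenons le jerk: j(t) = -24. En dérivant le jerk, nous obtenons le snap: s(t) = 0. De l'équation du snap s(t) = 0, nous substituons t = 1 pour obtenir s = 0.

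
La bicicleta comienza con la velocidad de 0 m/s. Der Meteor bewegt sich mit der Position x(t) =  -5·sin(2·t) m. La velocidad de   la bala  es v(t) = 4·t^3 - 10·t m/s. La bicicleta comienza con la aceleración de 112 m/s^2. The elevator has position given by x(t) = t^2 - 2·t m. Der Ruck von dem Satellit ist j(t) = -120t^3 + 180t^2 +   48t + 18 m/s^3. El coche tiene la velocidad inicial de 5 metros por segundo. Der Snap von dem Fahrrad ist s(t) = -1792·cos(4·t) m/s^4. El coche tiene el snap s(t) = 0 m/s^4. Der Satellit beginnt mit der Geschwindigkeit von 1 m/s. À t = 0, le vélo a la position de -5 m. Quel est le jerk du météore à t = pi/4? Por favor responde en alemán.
Um dies zu lösen, müssen wir 3 Ableitungen unserer Gleichung für die Position x(t) = -5·sin(2·t) nehmen. Die Ableitung von der Position ergibt die Geschwindigkeit: v(t) = -10·cos(2·t). Durch Ableiten von der Geschwindigkeit erhalten wir die Beschleunigung: a(t) = 20·sin(2·t). Die Ableitung von der Beschleunigung ergibt den Ruck: j(t) = 40·cos(2·t). Mit j(t) = 40·cos(2·t) und Einsetzen von t = pi/4, finden wir j = 0.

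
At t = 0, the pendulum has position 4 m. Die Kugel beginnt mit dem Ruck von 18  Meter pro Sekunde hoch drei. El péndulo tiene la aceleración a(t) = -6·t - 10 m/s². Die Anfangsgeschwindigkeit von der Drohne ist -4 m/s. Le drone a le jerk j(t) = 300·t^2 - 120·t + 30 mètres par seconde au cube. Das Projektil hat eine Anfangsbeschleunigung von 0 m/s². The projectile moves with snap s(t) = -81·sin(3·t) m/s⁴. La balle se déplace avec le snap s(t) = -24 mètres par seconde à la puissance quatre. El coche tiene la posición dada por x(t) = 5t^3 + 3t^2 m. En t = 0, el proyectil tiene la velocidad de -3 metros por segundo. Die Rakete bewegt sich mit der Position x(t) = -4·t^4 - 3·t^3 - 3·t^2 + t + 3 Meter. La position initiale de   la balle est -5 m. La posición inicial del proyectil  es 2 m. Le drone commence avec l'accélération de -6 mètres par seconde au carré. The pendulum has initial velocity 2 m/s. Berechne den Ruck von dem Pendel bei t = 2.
Ausgehend von der Beschleunigung a(t) = -6·t - 10, nehmen wir 1 Ableitung. Die Ableitung von der Beschleunigung ergibt den Ruck: j(t) = -6. Mit j(t) = -6 und Einsetzen von t = 2, finden wir j = -6.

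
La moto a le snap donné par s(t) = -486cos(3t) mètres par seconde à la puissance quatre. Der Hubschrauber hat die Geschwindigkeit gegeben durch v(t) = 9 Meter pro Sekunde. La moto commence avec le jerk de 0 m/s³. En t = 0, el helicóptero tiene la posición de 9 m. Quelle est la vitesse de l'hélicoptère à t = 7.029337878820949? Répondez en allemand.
Wir haben die Geschwindigkeit v(t) = 9. Durch Einsetzen von t = 7.029337878820949: v(7.029337878820949) = 9.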